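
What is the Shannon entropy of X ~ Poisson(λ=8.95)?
2.5048 nats

We have X ~ Poisson(λ=8.95).

The Shannon entropy measures the uncertainty or information content of the distribution.

For a Poisson distribution with λ=8.95:
H(X) = 2.5048 nats

(In bits, this would be 3.6137 bits.)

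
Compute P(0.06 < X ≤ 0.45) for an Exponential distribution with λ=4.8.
0.634436

We have X ~ Exponential(λ=4.8).

To find P(0.06 < X ≤ 0.45), we use:
P(0.06 < X ≤ 0.45) = P(X ≤ 0.45) - P(X ≤ 0.06)
                 = F(0.45) - F(0.06)
                 = 0.884675 - 0.250238
                 = 0.634436

So there's approximately a 63.4% chance that X falls in this range.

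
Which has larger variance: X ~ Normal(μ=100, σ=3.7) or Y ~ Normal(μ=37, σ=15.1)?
Y has larger variance (228.0100 > 13.6900)

Compute the variance for each distribution:

X ~ Normal(μ=100, σ=3.7):
Var(X) = 13.6900

Y ~ Normal(μ=37, σ=15.1):
Var(Y) = 228.0100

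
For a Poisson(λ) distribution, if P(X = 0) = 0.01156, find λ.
λ = 4.4602

For a Poisson(λ) distribution, the PMF at 0 is:
P(X = 0) = λ^0 e^(-λ) / 0! = e^(-λ)

Given P(X = 0) = 0.01156:
e^(-λ) = 0.01156
-λ = ln(0.01156)
λ = -ln(0.01156) = 4.4602

Verification: e^(-4.4602) = 0.01156 ✓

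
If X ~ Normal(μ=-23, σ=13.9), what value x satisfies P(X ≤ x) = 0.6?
-19.4785

We have X ~ Normal(μ=-23, σ=13.9).

We want to find x such that P(X ≤ x) = 0.6.

This is the 60th percentile, which means 60% of values fall below this point.

Using the inverse CDF (quantile function):
x = F⁻¹(0.6) = -19.4785

Verification: P(X ≤ -19.4785) = 0.6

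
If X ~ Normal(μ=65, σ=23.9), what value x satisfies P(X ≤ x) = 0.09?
32.9560

We have X ~ Normal(μ=65, σ=23.9).

We want to find x such that P(X ≤ x) = 0.09.

This is the 9th percentile, which means 9% of values fall below this point.

Using the inverse CDF (quantile function):
x = F⁻¹(0.09) = 32.9560

Verification: P(X ≤ 32.9560) = 0.09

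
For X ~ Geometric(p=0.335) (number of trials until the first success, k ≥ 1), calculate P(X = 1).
0.335000

We have X ~ Geometric(p=0.335) (number of trials until the first success, k ≥ 1).

For a Geometric distribution, the PMF gives us the probability of each outcome.

Using the PMF formula:
P(X = 1) = 0.335000

Rounded to 4 decimal places: 0.3350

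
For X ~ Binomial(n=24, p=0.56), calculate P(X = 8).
0.014038

We have X ~ Binomial(n=24, p=0.56).

For a Binomial distribution, the PMF gives us the probability of each outcome.

Using the PMF formula:
P(X = 8) = 0.014038

Rounded to 4 decimal places: 0.0140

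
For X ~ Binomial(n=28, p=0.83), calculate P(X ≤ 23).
0.529479

We have X ~ Binomial(n=28, p=0.83).

The CDF gives us P(X ≤ k).

Using the CDF:
P(X ≤ 23) = 0.529479

This means there's approximately a 52.9% chance that X is at most 23.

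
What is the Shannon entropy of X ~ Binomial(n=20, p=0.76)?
2.0583 nats

We have X ~ Binomial(n=20, p=0.76).

The Shannon entropy measures the uncertainty or information content of the distribution.

For a Binomial distribution with n=20, p=0.76:
H(X) = 2.0583 nats

(In bits, this would be 2.9695 bits.)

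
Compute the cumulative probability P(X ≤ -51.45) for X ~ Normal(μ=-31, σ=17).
0.114500

We have X ~ Normal(μ=-31, σ=17).

The CDF gives us P(X ≤ k).

Using the CDF:
P(X ≤ -51.45) = 0.114500

This means there's approximately a 11.4% chance that X is at most -51.45.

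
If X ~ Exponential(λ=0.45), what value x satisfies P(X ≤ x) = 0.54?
1.7256

We have X ~ Exponential(λ=0.45).

We want to find x such that P(X ≤ x) = 0.54.

This is the 54th percentile, which means 54% of values fall below this point.

Using the inverse CDF (quantile function):
x = F⁻¹(0.54) = 1.7256

Verification: P(X ≤ 1.7256) = 0.54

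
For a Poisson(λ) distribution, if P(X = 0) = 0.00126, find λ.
λ = 6.6766

For a Poisson(λ) distribution, the PMF at 0 is:
P(X = 0) = λ^0 e^(-λ) / 0! = e^(-λ)

Given P(X = 0) = 0.00126:
e^(-λ) = 0.00126
-λ = ln(0.00126)
λ = -ln(0.00126) = 6.6766

Verification: e^(-6.6766) = 0.00126 ✓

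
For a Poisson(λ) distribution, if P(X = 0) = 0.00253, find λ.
λ = 5.9795

For a Poisson(λ) distribution, the PMF at 0 is:
P(X = 0) = λ^0 e^(-λ) / 0! = e^(-λ)

Given P(X = 0) = 0.00253:
e^(-λ) = 0.00253
-λ = ln(0.00253)
λ = -ln(0.00253) = 5.9795

Verification: e^(-5.9795) = 0.00253 ✓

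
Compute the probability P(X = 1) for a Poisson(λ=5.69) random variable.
0.019230

We have X ~ Poisson(λ=5.69).

For a Poisson distribution, the PMF gives us the probability of each outcome.

Using the PMF formula:
P(X = 1) = 0.019230

Rounded to 4 decimal places: 0.0192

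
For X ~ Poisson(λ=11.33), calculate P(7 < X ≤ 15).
0.765602

We have X ~ Poisson(λ=11.33).

To find P(7 < X ≤ 15), we use:
P(7 < X ≤ 15) = P(X ≤ 15) - P(X ≤ 7)
                 = F(15) - F(7)
                 = 0.888733 - 0.123130
                 = 0.765602

So there's approximately a 76.6% chance that X falls in this range.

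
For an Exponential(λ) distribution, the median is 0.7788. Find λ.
λ = 0.8900

For X ~ Exponential(λ), the CDF is F(x) = 1 - e^(-λx).
The median m satisfies F(m) = 0.5:
1 - e^(-λm) = 0.5
e^(-λm) = 0.5
λm = ln(2)
m = ln(2) / λ

Given m = 0.7788:
λ = ln(2) / 0.7788 = 0.693147 / 0.7788 = 0.8900

Verification: ln(2) / 0.8900 = 0.7788 ✓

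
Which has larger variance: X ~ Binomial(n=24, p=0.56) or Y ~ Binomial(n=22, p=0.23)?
X has larger variance (5.9136 > 3.8962)

Compute the variance for each distribution:

X ~ Binomial(n=24, p=0.56):
Var(X) = 5.9136

Y ~ Binomial(n=22, p=0.23):
Var(Y) = 3.8962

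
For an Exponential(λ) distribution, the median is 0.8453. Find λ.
λ = 0.8200

For X ~ Exponential(λ), the CDF is F(x) = 1 - e^(-λx).
The median m satisfies F(m) = 0.5:
1 - e^(-λm) = 0.5
e^(-λm) = 0.5
λm = ln(2)
m = ln(2) / λ

Given m = 0.8453:
λ = ln(2) / 0.8453 = 0.693147 / 0.8453 = 0.8200

Verification: ln(2) / 0.8200 = 0.8453 ✓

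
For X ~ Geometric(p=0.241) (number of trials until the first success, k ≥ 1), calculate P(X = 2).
0.182919

We have X ~ Geometric(p=0.241) (number of trials until the first success, k ≥ 1).

For a Geometric distribution, the PMF gives us the probability of each outcome.

Using the PMF formula:
P(X = 2) = 0.182919

Rounded to 4 decimal places: 0.1829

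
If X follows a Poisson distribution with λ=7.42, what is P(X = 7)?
0.147208

We have X ~ Poisson(λ=7.42).

For a Poisson distribution, the PMF gives us the probability of each outcome.

Using the PMF formula:
P(X = 7) = 0.147208

Rounded to 4 decimal places: 0.1472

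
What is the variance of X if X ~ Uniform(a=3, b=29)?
56.3333

We have X ~ Uniform(a=3, b=29).

For a Uniform distribution with a=3, b=29:
Var(X) = 56.3333

The variance measures the spread of the distribution around the mean.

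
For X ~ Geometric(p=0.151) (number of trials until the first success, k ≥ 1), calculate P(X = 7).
0.056549

We have X ~ Geometric(p=0.151) (number of trials until the first success, k ≥ 1).

For a Geometric distribution, the PMF gives us the probability of each outcome.

Using the PMF formula:
P(X = 7) = 0.056549

Rounded to 4 decimal places: 0.0565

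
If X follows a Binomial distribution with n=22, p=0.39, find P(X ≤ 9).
0.660740

We have X ~ Binomial(n=22, p=0.39).

The CDF gives us P(X ≤ k).

Using the CDF:
P(X ≤ 9) = 0.660740

This means there's approximately a 66.1% chance that X is at most 9.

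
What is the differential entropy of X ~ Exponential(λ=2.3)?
0.1671 nats

We have X ~ Exponential(λ=2.3).

The differential entropy measures the uncertainty or information content of the distribution.

For an Exponential distribution with λ=2.3:
h(X) = 0.1671 nats

(In bits, this would be 0.2411 bits.)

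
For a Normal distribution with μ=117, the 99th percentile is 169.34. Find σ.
σ = 22.4988

For X ~ Normal(μ, σ), the p-th percentile satisfies x = μ + z_p × σ,
where z_p = Φ⁻¹(p) is the standard normal quantile.

Step 1: z_{0.99} = Φ⁻¹(0.99) = 2.3263

Step 2: Solve for σ:
169.34 = 117 + 2.3263 × σ
σ = (169.34 - 117) / 2.3263
σ = 52.34 / 2.3263
σ = 22.4988

Verification: μ + z × σ = 117 + 2.3263 × 22.4988 = 169.34 ✓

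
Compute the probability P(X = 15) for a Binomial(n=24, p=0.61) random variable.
0.164427

We have X ~ Binomial(n=24, p=0.61).

For a Binomial distribution, the PMF gives us the probability of each outcome.

Using the PMF formula:
P(X = 15) = 0.164427

Rounded to 4 decimal places: 0.1644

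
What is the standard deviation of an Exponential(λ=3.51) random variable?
0.2849

We have X ~ Exponential(λ=3.51).

For an Exponential distribution with λ=3.51:
σ = √Var(X) = 0.2849

The standard deviation is the square root of the variance.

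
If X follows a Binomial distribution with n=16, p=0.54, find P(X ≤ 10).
0.824064

We have X ~ Binomial(n=16, p=0.54).

The CDF gives us P(X ≤ k).

Using the CDF:
P(X ≤ 10) = 0.824064

This means there's approximately a 82.4% chance that X is at most 10.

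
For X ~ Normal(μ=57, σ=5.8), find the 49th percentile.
56.8546

We have X ~ Normal(μ=57, σ=5.8).

We want to find x such that P(X ≤ x) = 0.49.

This is the 49th percentile, which means 49% of values fall below this point.

Using the inverse CDF (quantile function):
x = F⁻¹(0.49) = 56.8546

Verification: P(X ≤ 56.8546) = 0.49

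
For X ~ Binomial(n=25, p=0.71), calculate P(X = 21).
0.067314

We have X ~ Binomial(n=25, p=0.71).

For a Binomial distribution, the PMF gives us the probability of each outcome.

Using the PMF formula:
P(X = 21) = 0.067314

Rounded to 4 decimal places: 0.0673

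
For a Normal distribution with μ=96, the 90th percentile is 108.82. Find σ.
σ = 10.0035

For X ~ Normal(μ, σ), the p-th percentile satisfies x = μ + z_p × σ,
where z_p = Φ⁻¹(p) is the standard normal quantile.

Step 1: z_{0.9} = Φ⁻¹(0.9) = 1.2816

Step 2: Solve for σ:
108.82 = 96 + 1.2816 × σ
σ = (108.82 - 96) / 1.2816
σ = 12.82 / 1.2816
σ = 10.0035

Verification: μ + z × σ = 96 + 1.2816 × 10.0035 = 108.82 ✓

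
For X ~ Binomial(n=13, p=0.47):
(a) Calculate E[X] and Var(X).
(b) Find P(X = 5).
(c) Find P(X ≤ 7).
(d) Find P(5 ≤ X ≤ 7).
(a) E[X] = 6.1100, Var(X) = 3.2383
(b) P(X = 5) = 0.183770
(c) P(X ≤ 7) = 0.780038
(d) P(5 ≤ X ≤ 7) = 0.593747

We have X ~ Binomial(n=13, p=0.47).

(a) Moments:
E[X] = 6.1100
Var(X) = 3.2383
σ = √Var(X) = 1.7995

(b) Point probability using PMF:
P(X = 5) = 0.183770

(c) Cumulative probability using CDF:
P(X ≤ 7) = F(7) = 0.780038

(d) Range probability:
P(5 ≤ X ≤ 7) = P(X ≤ 7) - P(X ≤ 4)
                   = F(7) - F(4)
                   = 0.780038 - 0.186291
                   = 0.593747

This means approximately 59.4% of outcomes fall in the interval [5, 7].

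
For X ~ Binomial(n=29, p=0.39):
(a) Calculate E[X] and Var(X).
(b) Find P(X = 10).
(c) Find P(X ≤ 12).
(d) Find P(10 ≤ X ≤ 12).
(a) E[X] = 11.3100, Var(X) = 6.8991
(b) P(X = 10) = 0.136017
(c) P(X ≤ 12) = 0.678403
(d) P(10 ≤ X ≤ 12) = 0.430275

We have X ~ Binomial(n=29, p=0.39).

(a) Moments:
E[X] = 11.3100
Var(X) = 6.8991
σ = √Var(X) = 2.6266

(b) Point probability using PMF:
P(X = 10) = 0.136017

(c) Cumulative probability using CDF:
P(X ≤ 12) = F(12) = 0.678403

(d) Range probability:
P(10 ≤ X ≤ 12) = P(X ≤ 12) - P(X ≤ 9)
                   = F(12) - F(9)
                   = 0.678403 - 0.248128
                   = 0.430275

This means approximately 43.0% of outcomes fall in the interval [10, 12].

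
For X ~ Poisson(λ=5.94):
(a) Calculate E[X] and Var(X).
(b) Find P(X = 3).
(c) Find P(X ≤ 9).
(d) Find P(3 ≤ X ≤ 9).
(a) E[X] = 5.9400, Var(X) = 5.9400
(b) P(X = 3) = 0.091939
(c) P(X ≤ 9) = 0.920144
(d) P(3 ≤ X ≤ 9) = 0.855444

We have X ~ Poisson(λ=5.94).

(a) Moments:
E[X] = 5.9400
Var(X) = 5.9400
σ = √Var(X) = 2.4372

(b) Point probability using PMF:
P(X = 3) = 0.091939

(c) Cumulative probability using CDF:
P(X ≤ 9) = F(9) = 0.920144

(d) Range probability:
P(3 ≤ X ≤ 9) = P(X ≤ 9) - P(X ≤ 2)
                   = F(9) - F(2)
                   = 0.920144 - 0.064700
                   = 0.855444

This means approximately 85.5% of outcomes fall in the interval [3, 9].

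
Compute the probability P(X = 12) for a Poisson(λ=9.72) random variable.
0.089190

We have X ~ Poisson(λ=9.72).

For a Poisson distribution, the PMF gives us the probability of each outcome.

Using the PMF formula:
P(X = 12) = 0.089190

Rounded to 4 decimal places: 0.0892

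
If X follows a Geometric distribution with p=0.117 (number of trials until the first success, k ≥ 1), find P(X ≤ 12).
0.775339

We have X ~ Geometric(p=0.117) (number of trials until the first success, k ≥ 1).

The CDF gives us P(X ≤ k).

Using the CDF:
P(X ≤ 12) = 0.775339

This means there's approximately a 77.5% chance that X is at most 12.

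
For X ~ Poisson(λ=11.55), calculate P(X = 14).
0.083107

We have X ~ Poisson(λ=11.55).

For a Poisson distribution, the PMF gives us the probability of each outcome.

Using the PMF formula:
P(X = 14) = 0.083107

Rounded to 4 decimal places: 0.0831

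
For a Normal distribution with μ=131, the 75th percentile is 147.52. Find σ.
σ = 24.4926

For X ~ Normal(μ, σ), the p-th percentile satisfies x = μ + z_p × σ,
where z_p = Φ⁻¹(p) is the standard normal quantile.

Step 1: z_{0.75} = Φ⁻¹(0.75) = 0.6745

Step 2: Solve for σ:
147.52 = 131 + 0.6745 × σ
σ = (147.52 - 131) / 0.6745
σ = 16.52 / 0.6745
σ = 24.4926

Verification: μ + z × σ = 131 + 0.6745 × 24.4926 = 147.52 ✓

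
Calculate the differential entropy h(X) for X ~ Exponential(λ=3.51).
-0.2556 nats

We have X ~ Exponential(λ=3.51).

The differential entropy measures the uncertainty or information content of the distribution.

For an Exponential distribution with λ=3.51:
h(X) = -0.2556 nats

(In bits, this would be -0.3688 bits.)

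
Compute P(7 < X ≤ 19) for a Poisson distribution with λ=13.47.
0.900979

We have X ~ Poisson(λ=13.47).

To find P(7 < X ≤ 19), we use:
P(7 < X ≤ 19) = P(X ≤ 19) - P(X ≤ 7)
                 = F(19) - F(7)
                 = 0.943134 - 0.042155
                 = 0.900979

So there's approximately a 90.1% chance that X falls in this range.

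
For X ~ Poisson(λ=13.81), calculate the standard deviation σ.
3.7162

We have X ~ Poisson(λ=13.81).

For a Poisson distribution with λ=13.81:
σ = √Var(X) = 3.7162

The standard deviation is the square root of the variance.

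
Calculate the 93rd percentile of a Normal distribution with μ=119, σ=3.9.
124.7556

We have X ~ Normal(μ=119, σ=3.9).

We want to find x such that P(X ≤ x) = 0.93.

This is the 93rd percentile, which means 93% of values fall below this point.

Using the inverse CDF (quantile function):
x = F⁻¹(0.93) = 124.7556

Verification: P(X ≤ 124.7556) = 0.93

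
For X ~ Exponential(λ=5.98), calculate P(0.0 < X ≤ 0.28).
0.812579

We have X ~ Exponential(λ=5.98).

To find P(0.0 < X ≤ 0.28), we use:
P(0.0 < X ≤ 0.28) = P(X ≤ 0.28) - P(X ≤ 0.0)
                 = F(0.28) - F(0.0)
                 = 0.812579 - 0.000000
                 = 0.812579

So there's approximately a 81.3% chance that X falls in this range.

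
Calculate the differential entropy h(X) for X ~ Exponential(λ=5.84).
-0.7647 nats

We have X ~ Exponential(λ=5.84).

The differential entropy measures the uncertainty or information content of the distribution.

For an Exponential distribution with λ=5.84:
h(X) = -0.7647 nats

(In bits, this would be -1.1033 bits.)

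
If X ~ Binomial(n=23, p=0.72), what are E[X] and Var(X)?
E[X] = 16.5600, Var(X) = 4.6368

We have X ~ Binomial(n=23, p=0.72).

For a Binomial distribution with n=23, p=0.72:

Expected value:
E[X] = 16.5600

Variance:
Var(X) = 4.6368

Standard deviation:
σ = √Var(X) = 2.1533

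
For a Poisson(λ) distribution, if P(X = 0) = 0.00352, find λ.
λ = 5.6493

For a Poisson(λ) distribution, the PMF at 0 is:
P(X = 0) = λ^0 e^(-λ) / 0! = e^(-λ)

Given P(X = 0) = 0.00352:
e^(-λ) = 0.00352
-λ = ln(0.00352)
λ = -ln(0.00352) = 5.6493

Verification: e^(-5.6493) = 0.00352 ✓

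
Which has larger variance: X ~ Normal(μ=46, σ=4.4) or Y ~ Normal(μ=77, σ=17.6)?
Y has larger variance (309.7600 > 19.3600)

Compute the variance for each distribution:

X ~ Normal(μ=46, σ=4.4):
Var(X) = 19.3600

Y ~ Normal(μ=77, σ=17.6):
Var(Y) = 309.7600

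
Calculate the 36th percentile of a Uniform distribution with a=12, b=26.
17.0400

We have X ~ Uniform(a=12, b=26).

We want to find x such that P(X ≤ x) = 0.36.

This is the 36th percentile, which means 36% of values fall below this point.

Using the inverse CDF (quantile function):
x = F⁻¹(0.36) = 17.0400

Verification: P(X ≤ 17.0400) = 0.36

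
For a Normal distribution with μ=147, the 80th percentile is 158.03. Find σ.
σ = 13.1057

For X ~ Normal(μ, σ), the p-th percentile satisfies x = μ + z_p × σ,
where z_p = Φ⁻¹(p) is the standard normal quantile.

Step 1: z_{0.8} = Φ⁻¹(0.8) = 0.8416

Step 2: Solve for σ:
158.03 = 147 + 0.8416 × σ
σ = (158.03 - 147) / 0.8416
σ = 11.03 / 0.8416
σ = 13.1057

Verification: μ + z × σ = 147 + 0.8416 × 13.1057 = 158.03 ✓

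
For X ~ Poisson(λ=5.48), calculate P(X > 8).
0.103954

We have X ~ Poisson(λ=5.48).

P(X > 8) = 1 - P(X ≤ 8)
                = 1 - F(8)
                = 1 - 0.896046
                = 0.103954

So there's approximately a 10.4% chance that X exceeds 8.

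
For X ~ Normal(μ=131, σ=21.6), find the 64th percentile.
138.7427

We have X ~ Normal(μ=131, σ=21.6).

We want to find x such that P(X ≤ x) = 0.64.

This is the 64th percentile, which means 64% of values fall below this point.

Using the inverse CDF (quantile function):
x = F⁻¹(0.64) = 138.7427

Verification: P(X ≤ 138.7427) = 0.64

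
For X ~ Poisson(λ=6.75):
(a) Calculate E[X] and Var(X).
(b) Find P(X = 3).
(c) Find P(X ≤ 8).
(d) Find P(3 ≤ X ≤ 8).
(a) E[X] = 6.7500, Var(X) = 6.7500
(b) P(X = 3) = 0.060017
(c) P(X ≤ 8) = 0.761056
(d) P(3 ≤ X ≤ 8) = 0.725307

We have X ~ Poisson(λ=6.75).

(a) Moments:
E[X] = 6.7500
Var(X) = 6.7500
σ = √Var(X) = 2.5981

(b) Point probability using PMF:
P(X = 3) = 0.060017

(c) Cumulative probability using CDF:
P(X ≤ 8) = F(8) = 0.761056

(d) Range probability:
P(3 ≤ X ≤ 8) = P(X ≤ 8) - P(X ≤ 2)
                   = F(8) - F(2)
                   = 0.761056 - 0.035748
                   = 0.725307

This means approximately 72.5% of outcomes fall in the interval [3, 8].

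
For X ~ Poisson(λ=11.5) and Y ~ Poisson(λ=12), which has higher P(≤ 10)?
X has higher probability (P(X ≤ 10) = 0.4017 > P(Y ≤ 10) = 0.3472)

Compute P(≤ 10) for each distribution:

X ~ Poisson(λ=11.5):
P(X ≤ 10) = 0.4017

Y ~ Poisson(λ=12):
P(Y ≤ 10) = 0.3472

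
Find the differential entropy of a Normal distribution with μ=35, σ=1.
1.4189 nats

We have X ~ Normal(μ=35, σ=1).

The differential entropy measures the uncertainty or information content of the distribution.

For a Normal distribution with μ=35, σ=1:
h(X) = 1.4189 nats

(In bits, this would be 2.0471 bits.)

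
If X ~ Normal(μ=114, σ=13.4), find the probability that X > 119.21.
0.348710

We have X ~ Normal(μ=114, σ=13.4).

P(X > 119.21) = 1 - P(X ≤ 119.21)
                = 1 - F(119.21)
                = 1 - 0.651290
                = 0.348710

So there's approximately a 34.9% chance that X exceeds 119.21.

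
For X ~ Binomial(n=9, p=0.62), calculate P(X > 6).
0.271277

We have X ~ Binomial(n=9, p=0.62).

P(X > 6) = 1 - P(X ≤ 6)
                = 1 - F(6)
                = 1 - 0.728723
                = 0.271277

So there's approximately a 27.1% chance that X exceeds 6.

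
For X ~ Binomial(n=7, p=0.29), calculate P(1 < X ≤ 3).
0.535563

We have X ~ Binomial(n=7, p=0.29).

To find P(1 < X ≤ 3), we use:
P(1 < X ≤ 3) = P(X ≤ 3) - P(X ≤ 1)
                 = F(3) - F(1)
                 = 0.886558 - 0.350995
                 = 0.535563

So there's approximately a 53.6% chance that X falls in this range.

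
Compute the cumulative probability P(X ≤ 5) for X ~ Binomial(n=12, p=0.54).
0.284334

We have X ~ Binomial(n=12, p=0.54).

The CDF gives us P(X ≤ k).

Using the CDF:
P(X ≤ 5) = 0.284334

This means there's approximately a 28.4% chance that X is at most 5.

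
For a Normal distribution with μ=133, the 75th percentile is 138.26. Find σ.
σ = 7.7985

For X ~ Normal(μ, σ), the p-th percentile satisfies x = μ + z_p × σ,
where z_p = Φ⁻¹(p) is the standard normal quantile.

Step 1: z_{0.75} = Φ⁻¹(0.75) = 0.6745

Step 2: Solve for σ:
138.26 = 133 + 0.6745 × σ
σ = (138.26 - 133) / 0.6745
σ = 5.26 / 0.6745
σ = 7.7985

Verification: μ + z × σ = 133 + 0.6745 × 7.7985 = 138.26 ✓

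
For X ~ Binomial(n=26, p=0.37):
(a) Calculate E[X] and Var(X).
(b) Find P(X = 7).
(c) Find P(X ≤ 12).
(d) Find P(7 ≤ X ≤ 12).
(a) E[X] = 9.6200, Var(X) = 6.0606
(b) P(X = 7) = 0.096156
(c) P(X ≤ 12) = 0.878060
(d) P(7 ≤ X ≤ 12) = 0.778118

We have X ~ Binomial(n=26, p=0.37).

(a) Moments:
E[X] = 9.6200
Var(X) = 6.0606
σ = √Var(X) = 2.4618

(b) Point probability using PMF:
P(X = 7) = 0.096156

(c) Cumulative probability using CDF:
P(X ≤ 12) = F(12) = 0.878060

(d) Range probability:
P(7 ≤ X ≤ 12) = P(X ≤ 12) - P(X ≤ 6)
                   = F(12) - F(6)
                   = 0.878060 - 0.099942
                   = 0.778118

This means approximately 77.8% of outcomes fall in the interval [7, 12].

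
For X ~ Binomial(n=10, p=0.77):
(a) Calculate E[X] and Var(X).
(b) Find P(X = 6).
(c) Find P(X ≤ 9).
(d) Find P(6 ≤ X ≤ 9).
(a) E[X] = 7.7000, Var(X) = 1.7710
(b) P(X = 6) = 0.122483
(c) P(X ≤ 9) = 0.926733
(d) P(6 ≤ X ≤ 9) = 0.869814

We have X ~ Binomial(n=10, p=0.77).

(a) Moments:
E[X] = 7.7000
Var(X) = 1.7710
σ = √Var(X) = 1.3308

(b) Point probability using PMF:
P(X = 6) = 0.122483

(c) Cumulative probability using CDF:
P(X ≤ 9) = F(9) = 0.926733

(d) Range probability:
P(6 ≤ X ≤ 9) = P(X ≤ 9) - P(X ≤ 5)
                   = F(9) - F(5)
                   = 0.926733 - 0.056920
                   = 0.869814

This means approximately 87.0% of outcomes fall in the interval [6, 9].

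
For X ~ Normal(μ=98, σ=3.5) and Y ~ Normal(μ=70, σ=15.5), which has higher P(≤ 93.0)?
Y has higher probability (P(Y ≤ 93.0) = 0.9311 > P(X ≤ 93.0) = 0.0766)

Compute P(≤ 93.0) for each distribution:

X ~ Normal(μ=98, σ=3.5):
P(X ≤ 93.0) = 0.0766

Y ~ Normal(μ=70, σ=15.5):
P(Y ≤ 93.0) = 0.9311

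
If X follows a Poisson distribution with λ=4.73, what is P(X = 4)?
0.184086

We have X ~ Poisson(λ=4.73).

For a Poisson distribution, the PMF gives us the probability of each outcome.

Using the PMF formula:
P(X = 4) = 0.184086

Rounded to 4 decimal places: 0.1841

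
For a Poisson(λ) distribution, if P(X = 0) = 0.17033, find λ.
λ = 1.7700

For a Poisson(λ) distribution, the PMF at 0 is:
P(X = 0) = λ^0 e^(-λ) / 0! = e^(-λ)

Given P(X = 0) = 0.17033:
e^(-λ) = 0.17033
-λ = ln(0.17033)
λ = -ln(0.17033) = 1.7700

Verification: e^(-1.7700) = 0.17033 ✓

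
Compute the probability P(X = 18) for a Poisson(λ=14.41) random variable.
0.061862

We have X ~ Poisson(λ=14.41).

For a Poisson distribution, the PMF gives us the probability of each outcome.

Using the PMF formula:
P(X = 18) = 0.061862

Rounded to 4 decimal places: 0.0619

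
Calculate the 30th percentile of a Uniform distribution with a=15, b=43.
23.4000

We have X ~ Uniform(a=15, b=43).

We want to find x such that P(X ≤ x) = 0.3.

This is the 30th percentile, which means 30% of values fall below this point.

Using the inverse CDF (quantile function):
x = F⁻¹(0.3) = 23.4000

Verification: P(X ≤ 23.4000) = 0.3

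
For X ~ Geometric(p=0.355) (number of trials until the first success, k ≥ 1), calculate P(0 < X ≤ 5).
0.888365

We have X ~ Geometric(p=0.355) (number of trials until the first success, k ≥ 1).

To find P(0 < X ≤ 5), we use:
P(0 < X ≤ 5) = P(X ≤ 5) - P(X ≤ 0)
                 = F(5) - F(0)
                 = 0.888365 - 0.000000
                 = 0.888365

So there's approximately a 88.8% chance that X falls in this range.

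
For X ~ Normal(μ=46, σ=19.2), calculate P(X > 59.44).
0.241964

We have X ~ Normal(μ=46, σ=19.2).

P(X > 59.44) = 1 - P(X ≤ 59.44)
                = 1 - F(59.44)
                = 1 - 0.758036
                = 0.241964

So there's approximately a 24.2% chance that X exceeds 59.44.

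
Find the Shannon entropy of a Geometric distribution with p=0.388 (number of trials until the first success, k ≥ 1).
1.7213 nats

We have X ~ Geometric(p=0.388) (number of trials until the first success, k ≥ 1).

The Shannon entropy measures the uncertainty or information content of the distribution.

For a Geometric distribution with p=0.388 (number of trials until the first success, k ≥ 1):
H(X) = 1.7213 nats

(In bits, this would be 2.4832 bits.)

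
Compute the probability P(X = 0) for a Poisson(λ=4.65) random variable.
0.009562

We have X ~ Poisson(λ=4.65).

For a Poisson distribution, the PMF gives us the probability of each outcome.

Using the PMF formula:
P(X = 0) = 0.009562

Rounded to 4 decimal places: 0.0096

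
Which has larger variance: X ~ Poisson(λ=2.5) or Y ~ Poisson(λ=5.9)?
Y has larger variance (5.9000 > 2.5000)

Compute the variance for each distribution:

X ~ Poisson(λ=2.5):
Var(X) = 2.5000

Y ~ Poisson(λ=5.9):
Var(Y) = 5.9000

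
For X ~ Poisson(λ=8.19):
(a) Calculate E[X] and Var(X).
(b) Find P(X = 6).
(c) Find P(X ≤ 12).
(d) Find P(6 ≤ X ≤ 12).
(a) E[X] = 8.1900, Var(X) = 8.1900
(b) P(X = 6) = 0.116278
(c) P(X ≤ 12) = 0.926621
(d) P(6 ≤ X ≤ 12) = 0.752177

We have X ~ Poisson(λ=8.19).

(a) Moments:
E[X] = 8.1900
Var(X) = 8.1900
σ = √Var(X) = 2.8618

(b) Point probability using PMF:
P(X = 6) = 0.116278

(c) Cumulative probability using CDF:
P(X ≤ 12) = F(12) = 0.926621

(d) Range probability:
P(6 ≤ X ≤ 12) = P(X ≤ 12) - P(X ≤ 5)
                   = F(12) - F(5)
                   = 0.926621 - 0.174445
                   = 0.752177

This means approximately 75.2% of outcomes fall in the interval [6, 12].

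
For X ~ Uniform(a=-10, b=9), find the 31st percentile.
-4.1100

We have X ~ Uniform(a=-10, b=9).

We want to find x such that P(X ≤ x) = 0.31.

This is the 31st percentile, which means 31% of values fall below this point.

Using the inverse CDF (quantile function):
x = F⁻¹(0.31) = -4.1100

Verification: P(X ≤ -4.1100) = 0.31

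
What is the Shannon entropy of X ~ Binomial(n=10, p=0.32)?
1.7991 nats

We have X ~ Binomial(n=10, p=0.32).

The Shannon entropy measures the uncertainty or information content of the distribution.

For a Binomial distribution with n=10, p=0.32:
H(X) = 1.7991 nats

(In bits, this would be 2.5955 bits.)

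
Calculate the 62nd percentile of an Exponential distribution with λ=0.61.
1.5862

We have X ~ Exponential(λ=0.61).

We want to find x such that P(X ≤ x) = 0.62.

This is the 62nd percentile, which means 62% of values fall below this point.

Using the inverse CDF (quantile function):
x = F⁻¹(0.62) = 1.5862

Verification: P(X ≤ 1.5862) = 0.62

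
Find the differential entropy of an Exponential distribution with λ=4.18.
-0.4303 nats

We have X ~ Exponential(λ=4.18).

The differential entropy measures the uncertainty or information content of the distribution.

For an Exponential distribution with λ=4.18:
h(X) = -0.4303 nats

(In bits, this would be -0.6208 bits.)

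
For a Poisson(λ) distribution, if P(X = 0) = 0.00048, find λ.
λ = 7.6417

For a Poisson(λ) distribution, the PMF at 0 is:
P(X = 0) = λ^0 e^(-λ) / 0! = e^(-λ)

Given P(X = 0) = 0.00048:
e^(-λ) = 0.00048
-λ = ln(0.00048)
λ = -ln(0.00048) = 7.6417

Verification: e^(-7.6417) = 0.00048 ✓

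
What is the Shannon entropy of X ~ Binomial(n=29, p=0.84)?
2.0871 nats

We have X ~ Binomial(n=29, p=0.84).

The Shannon entropy measures the uncertainty or information content of the distribution.

For a Binomial distribution with n=29, p=0.84:
H(X) = 2.0871 nats

(In bits, this would be 3.0110 bits.)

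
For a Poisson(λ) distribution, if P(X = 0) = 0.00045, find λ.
λ = 7.7063

For a Poisson(λ) distribution, the PMF at 0 is:
P(X = 0) = λ^0 e^(-λ) / 0! = e^(-λ)

Given P(X = 0) = 0.00045:
e^(-λ) = 0.00045
-λ = ln(0.00045)
λ = -ln(0.00045) = 7.7063

Verification: e^(-7.7063) = 0.00045 ✓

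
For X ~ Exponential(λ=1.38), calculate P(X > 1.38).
0.148912

We have X ~ Exponential(λ=1.38).

P(X > 1.38) = 1 - P(X ≤ 1.38)
                = 1 - F(1.38)
                = 1 - 0.851088
                = 0.148912

So there's approximately a 14.9% chance that X exceeds 1.38.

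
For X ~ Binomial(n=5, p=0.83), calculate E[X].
4.1500

We have X ~ Binomial(n=5, p=0.83).

For a Binomial distribution with n=5, p=0.83:
E[X] = 4.1500

This is the expected (average) value of X.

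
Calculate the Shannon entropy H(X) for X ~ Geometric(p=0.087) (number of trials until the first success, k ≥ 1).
3.3970 nats

We have X ~ Geometric(p=0.087) (number of trials until the first success, k ≥ 1).

The Shannon entropy measures the uncertainty or information content of the distribution.

For a Geometric distribution with p=0.087 (number of trials until the first success, k ≥ 1):
H(X) = 3.3970 nats

(In bits, this would be 4.9009 bits.)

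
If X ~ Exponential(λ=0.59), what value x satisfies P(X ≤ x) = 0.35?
0.7301

We have X ~ Exponential(λ=0.59).

We want to find x such that P(X ≤ x) = 0.35.

This is the 35th percentile, which means 35% of values fall below this point.

Using the inverse CDF (quantile function):
x = F⁻¹(0.35) = 0.7301

Verification: P(X ≤ 0.7301) = 0.35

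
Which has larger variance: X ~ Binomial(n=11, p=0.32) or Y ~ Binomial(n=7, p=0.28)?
X has larger variance (2.3936 > 1.4112)

Compute the variance for each distribution:

X ~ Binomial(n=11, p=0.32):
Var(X) = 2.3936

Y ~ Binomial(n=7, p=0.28):
Var(Y) = 1.4112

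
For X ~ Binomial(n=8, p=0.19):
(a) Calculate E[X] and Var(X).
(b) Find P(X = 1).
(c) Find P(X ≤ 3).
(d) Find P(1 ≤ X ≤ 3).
(a) E[X] = 1.5200, Var(X) = 1.2312
(b) P(X = 1) = 0.347727
(c) P(X ≤ 3) = 0.952438
(d) P(1 ≤ X ≤ 3) = 0.767136

We have X ~ Binomial(n=8, p=0.19).

(a) Moments:
E[X] = 1.5200
Var(X) = 1.2312
σ = √Var(X) = 1.1096

(b) Point probability using PMF:
P(X = 1) = 0.347727

(c) Cumulative probability using CDF:
P(X ≤ 3) = F(3) = 0.952438

(d) Range probability:
P(1 ≤ X ≤ 3) = P(X ≤ 3) - P(X ≤ 0)
                   = F(3) - F(0)
                   = 0.952438 - 0.185302
                   = 0.767136

This means approximately 76.7% of outcomes fall in the interval [1, 3].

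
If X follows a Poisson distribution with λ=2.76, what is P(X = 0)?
0.063292

We have X ~ Poisson(λ=2.76).

For a Poisson distribution, the PMF gives us the probability of each outcome.

Using the PMF formula:
P(X = 0) = 0.063292

Rounded to 4 decimal places: 0.0633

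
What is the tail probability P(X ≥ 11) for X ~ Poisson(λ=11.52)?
0.600526

We have X ~ Poisson(λ=11.52).

For discrete distributions, P(X ≥ 11) = 1 - P(X ≤ 10).

P(X ≤ 10) = 0.399474
P(X ≥ 11) = 1 - 0.399474 = 0.600526

So there's approximately a 60.1% chance that X is at least 11.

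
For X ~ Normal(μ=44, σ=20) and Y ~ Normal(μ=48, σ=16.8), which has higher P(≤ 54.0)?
X has higher probability (P(X ≤ 54.0) = 0.6915 > P(Y ≤ 54.0) = 0.6395)

Compute P(≤ 54.0) for each distribution:

X ~ Normal(μ=44, σ=20):
P(X ≤ 54.0) = 0.6915

Y ~ Normal(μ=48, σ=16.8):
P(Y ≤ 54.0) = 0.6395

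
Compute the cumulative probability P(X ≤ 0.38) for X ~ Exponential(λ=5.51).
0.876782

We have X ~ Exponential(λ=5.51).

The CDF gives us P(X ≤ k).

Using the CDF:
P(X ≤ 0.38) = 0.876782

This means there's approximately a 87.7% chance that X is at most 0.38.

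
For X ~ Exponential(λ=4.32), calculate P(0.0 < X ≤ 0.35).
0.779531

We have X ~ Exponential(λ=4.32).

To find P(0.0 < X ≤ 0.35), we use:
P(0.0 < X ≤ 0.35) = P(X ≤ 0.35) - P(X ≤ 0.0)
                 = F(0.35) - F(0.0)
                 = 0.779531 - 0.000000
                 = 0.779531

So there's approximately a 78.0% chance that X falls in this range.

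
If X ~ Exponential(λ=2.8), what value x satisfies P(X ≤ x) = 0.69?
0.4183

We have X ~ Exponential(λ=2.8).

We want to find x such that P(X ≤ x) = 0.69.

This is the 69th percentile, which means 69% of values fall below this point.

Using the inverse CDF (quantile function):
x = F⁻¹(0.69) = 0.4183

Verification: P(X ≤ 0.4183) = 0.69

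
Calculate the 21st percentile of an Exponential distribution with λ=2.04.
0.1156

We have X ~ Exponential(λ=2.04).

We want to find x such that P(X ≤ x) = 0.21.

This is the 21st percentile, which means 21% of values fall below this point.

Using the inverse CDF (quantile function):
x = F⁻¹(0.21) = 0.1156

Verification: P(X ≤ 0.1156) = 0.21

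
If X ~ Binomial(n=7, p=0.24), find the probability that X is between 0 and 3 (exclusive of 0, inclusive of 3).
0.791853

We have X ~ Binomial(n=7, p=0.24).

To find P(0 < X ≤ 3), we use:
P(0 < X ≤ 3) = P(X ≤ 3) - P(X ≤ 0)
                 = F(3) - F(0)
                 = 0.938305 - 0.146452
                 = 0.791853

So there's approximately a 79.2% chance that X falls in this range.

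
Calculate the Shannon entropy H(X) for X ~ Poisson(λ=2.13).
1.7407 nats

We have X ~ Poisson(λ=2.13).

The Shannon entropy measures the uncertainty or information content of the distribution.

For a Poisson distribution with λ=2.13:
H(X) = 1.7407 nats

(In bits, this would be 2.5112 bits.)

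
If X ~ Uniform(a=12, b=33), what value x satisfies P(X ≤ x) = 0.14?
14.9400

We have X ~ Uniform(a=12, b=33).

We want to find x such that P(X ≤ x) = 0.14.

This is the 14th percentile, which means 14% of values fall below this point.

Using the inverse CDF (quantile function):
x = F⁻¹(0.14) = 14.9400

Verification: P(X ≤ 14.9400) = 0.14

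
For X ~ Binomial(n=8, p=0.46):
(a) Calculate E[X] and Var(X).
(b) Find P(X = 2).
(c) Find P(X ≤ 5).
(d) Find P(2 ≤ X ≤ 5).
(a) E[X] = 3.6800, Var(X) = 1.9872
(b) P(X = 2) = 0.146905
(c) P(X ≤ 5) = 0.901812
(d) P(2 ≤ X ≤ 5) = 0.845310

We have X ~ Binomial(n=8, p=0.46).

(a) Moments:
E[X] = 3.6800
Var(X) = 1.9872
σ = √Var(X) = 1.4097

(b) Point probability using PMF:
P(X = 2) = 0.146905

(c) Cumulative probability using CDF:
P(X ≤ 5) = F(5) = 0.901812

(d) Range probability:
P(2 ≤ X ≤ 5) = P(X ≤ 5) - P(X ≤ 1)
                   = F(5) - F(1)
                   = 0.901812 - 0.056503
                   = 0.845310

This means approximately 84.5% of outcomes fall in the interval [2, 5].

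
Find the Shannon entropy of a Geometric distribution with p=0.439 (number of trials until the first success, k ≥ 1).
1.5619 nats

We have X ~ Geometric(p=0.439) (number of trials until the first success, k ≥ 1).

The Shannon entropy measures the uncertainty or information content of the distribution.

For a Geometric distribution with p=0.439 (number of trials until the first success, k ≥ 1):
H(X) = 1.5619 nats

(In bits, this would be 2.2534 bits.)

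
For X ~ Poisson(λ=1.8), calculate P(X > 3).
0.108708

We have X ~ Poisson(λ=1.8).

P(X > 3) = 1 - P(X ≤ 3)
                = 1 - F(3)
                = 1 - 0.891292
                = 0.108708

So there's approximately a 10.9% chance that X exceeds 3.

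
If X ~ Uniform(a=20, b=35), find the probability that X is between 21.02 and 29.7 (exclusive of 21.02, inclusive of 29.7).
0.578667

We have X ~ Uniform(a=20, b=35).

To find P(21.02 < X ≤ 29.7), we use:
P(21.02 < X ≤ 29.7) = P(X ≤ 29.7) - P(X ≤ 21.02)
                 = F(29.7) - F(21.02)
                 = 0.646667 - 0.068000
                 = 0.578667

So there's approximately a 57.9% chance that X falls in this range.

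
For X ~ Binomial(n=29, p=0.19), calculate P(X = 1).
0.015091

We have X ~ Binomial(n=29, p=0.19).

For a Binomial distribution, the PMF gives us the probability of each outcome.

Using the PMF formula:
P(X = 1) = 0.015091

Rounded to 4 decimal places: 0.0151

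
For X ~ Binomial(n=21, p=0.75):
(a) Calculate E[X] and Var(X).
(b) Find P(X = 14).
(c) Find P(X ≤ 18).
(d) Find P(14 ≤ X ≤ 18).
(a) E[X] = 15.7500, Var(X) = 3.9375
(b) P(X = 14) = 0.126457
(c) P(X ≤ 18) = 0.925477
(d) P(14 ≤ X ≤ 18) = 0.795563

We have X ~ Binomial(n=21, p=0.75).

(a) Moments:
E[X] = 15.7500
Var(X) = 3.9375
σ = √Var(X) = 1.9843

(b) Point probability using PMF:
P(X = 14) = 0.126457

(c) Cumulative probability using CDF:
P(X ≤ 18) = F(18) = 0.925477

(d) Range probability:
P(14 ≤ X ≤ 18) = P(X ≤ 18) - P(X ≤ 13)
                   = F(18) - F(13)
                   = 0.925477 - 0.129913
                   = 0.795563

This means approximately 79.6% of outcomes fall in the interval [14, 18].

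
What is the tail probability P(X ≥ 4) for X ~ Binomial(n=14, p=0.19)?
0.267894

We have X ~ Binomial(n=14, p=0.19).

For discrete distributions, P(X ≥ 4) = 1 - P(X ≤ 3).

P(X ≤ 3) = 0.732106
P(X ≥ 4) = 1 - 0.732106 = 0.267894

So there's approximately a 26.8% chance that X is at least 4.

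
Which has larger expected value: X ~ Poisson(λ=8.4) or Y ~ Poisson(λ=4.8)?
X has larger mean (8.4000 > 4.8000)

Compute the expected value for each distribution:

X ~ Poisson(λ=8.4):
E[X] = 8.4000

Y ~ Poisson(λ=4.8):
E[Y] = 4.8000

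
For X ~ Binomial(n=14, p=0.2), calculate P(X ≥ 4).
0.301810

We have X ~ Binomial(n=14, p=0.2).

For discrete distributions, P(X ≥ 4) = 1 - P(X ≤ 3).

P(X ≤ 3) = 0.698190
P(X ≥ 4) = 1 - 0.698190 = 0.301810

So there's approximately a 30.2% chance that X is at least 4.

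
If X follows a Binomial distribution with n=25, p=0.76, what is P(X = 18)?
0.157760

We have X ~ Binomial(n=25, p=0.76).

For a Binomial distribution, the PMF gives us the probability of each outcome.

Using the PMF formula:
P(X = 18) = 0.157760

Rounded to 4 decimal places: 0.1578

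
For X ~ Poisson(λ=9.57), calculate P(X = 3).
0.010195

We have X ~ Poisson(λ=9.57).

For a Poisson distribution, the PMF gives us the probability of each outcome.

Using the PMF formula:
P(X = 3) = 0.010195

Rounded to 4 decimal places: 0.0102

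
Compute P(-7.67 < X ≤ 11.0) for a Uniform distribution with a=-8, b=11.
0.982632

We have X ~ Uniform(a=-8, b=11).

To find P(-7.67 < X ≤ 11.0), we use:
P(-7.67 < X ≤ 11.0) = P(X ≤ 11.0) - P(X ≤ -7.67)
                 = F(11.0) - F(-7.67)
                 = 1.000000 - 0.017368
                 = 0.982632

So there's approximately a 98.3% chance that X falls in this range.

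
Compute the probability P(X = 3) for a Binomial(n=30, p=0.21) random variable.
0.064731

We have X ~ Binomial(n=30, p=0.21).

For a Binomial distribution, the PMF gives us the probability of each outcome.

Using the PMF formula:
P(X = 3) = 0.064731

Rounded to 4 decimal places: 0.0647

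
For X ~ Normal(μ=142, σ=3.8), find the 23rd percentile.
139.1924

We have X ~ Normal(μ=142, σ=3.8).

We want to find x such that P(X ≤ x) = 0.23.

This is the 23rd percentile, which means 23% of values fall below this point.

Using the inverse CDF (quantile function):
x = F⁻¹(0.23) = 139.1924

Verification: P(X ≤ 139.1924) = 0.23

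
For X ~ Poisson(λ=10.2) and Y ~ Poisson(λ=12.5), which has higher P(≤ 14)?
X has higher probability (P(X ≤ 14) = 0.9057 > P(Y ≤ 14) = 0.7250)

Compute P(≤ 14) for each distribution:

X ~ Poisson(λ=10.2):
P(X ≤ 14) = 0.9057

Y ~ Poisson(λ=12.5):
P(Y ≤ 14) = 0.7250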